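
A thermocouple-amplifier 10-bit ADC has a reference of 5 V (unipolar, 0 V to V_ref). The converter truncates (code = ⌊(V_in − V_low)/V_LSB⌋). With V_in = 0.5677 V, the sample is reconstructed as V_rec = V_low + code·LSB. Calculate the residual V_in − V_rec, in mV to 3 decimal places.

LSB = 5/2^10 = 4.883 mV.
(V_in − V_low)/LSB = (0.5677 − 0)/0.00488281 = 116.2650 → code 116 (floor).
Reconstructed: 0.56640625 V.
V_in − V_rec = 0.00129375 V = 1.294 mV.

1.294 mV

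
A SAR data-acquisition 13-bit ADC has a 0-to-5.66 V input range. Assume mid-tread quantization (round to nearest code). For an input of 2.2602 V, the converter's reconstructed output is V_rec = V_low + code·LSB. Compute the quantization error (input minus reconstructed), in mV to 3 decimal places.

Step size: 5.66 V ÷ 2^13 = 0.691 mV.
(V_in − V_low)/LSB = (2.2602 − 0)/0.000690918 = 3271.3001 → code 3271 (round).
V_rec = 0 + 3271·0.000690918 = 2.2599927 V.
Difference: 0.000207324 V → 0.207 mV.

0.207 mV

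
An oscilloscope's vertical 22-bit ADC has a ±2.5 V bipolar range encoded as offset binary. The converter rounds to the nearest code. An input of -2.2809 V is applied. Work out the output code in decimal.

code 183794

With 4194304 levels over 5 V, one step is 1.19 µV.
(-2.2809 − (−2.5)) / 1.19209e-06 = 183794.401 LSBs.
round(183794.401) = 183794.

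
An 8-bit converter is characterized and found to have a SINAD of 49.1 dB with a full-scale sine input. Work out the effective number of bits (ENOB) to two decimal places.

ENOB = (SINAD − 1.76) / 6.02 = (49.1 − 1.76)/6.02 = 7.864.

7.86 bits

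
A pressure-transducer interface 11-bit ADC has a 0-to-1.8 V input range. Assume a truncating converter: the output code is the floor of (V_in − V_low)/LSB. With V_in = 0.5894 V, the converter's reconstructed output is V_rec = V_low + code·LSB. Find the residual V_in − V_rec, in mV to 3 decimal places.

0.533 mV

LSB = 1.8/2^11 = 0.879 mV.
(V_in − V_low)/LSB = (0.5894 − 0)/0.000878906 = 670.6062 → code 670 (floor).
V_rec = 0 + 670·0.000878906 = 0.58886719 V.
Error = 0.5894 − 0.58886719 = 0.000532812 V = 0.533 mV.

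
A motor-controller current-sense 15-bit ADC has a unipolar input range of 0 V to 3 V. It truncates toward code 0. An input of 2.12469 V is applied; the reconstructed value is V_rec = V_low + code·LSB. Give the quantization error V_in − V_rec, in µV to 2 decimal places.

25.69 µV

One LSB is 3 V / 32768 = 91.55 µV.
(2.12469 − 0)/9.15527e-05 = 23207.2806; ⌊·⌋ gives code 23207.
Reconstructed: 2.1246643 V.
Difference: 2.56934e-05 V → 25.69 µV.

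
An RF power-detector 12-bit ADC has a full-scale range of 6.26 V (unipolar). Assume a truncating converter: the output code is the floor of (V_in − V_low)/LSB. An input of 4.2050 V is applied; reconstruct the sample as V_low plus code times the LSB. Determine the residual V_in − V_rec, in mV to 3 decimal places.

One LSB is 6.26 V / 4096 = 1.528 mV.
(4.2050 − 0)/0.00152832 = 2751.3866; ⌊·⌋ gives code 2751.
V_rec = 0 + 2751·0.00152832 = 4.2044092 V.
Error = 4.2050 − 4.2044092 = 0.00059082 V = 0.591 mV.

0.591 mV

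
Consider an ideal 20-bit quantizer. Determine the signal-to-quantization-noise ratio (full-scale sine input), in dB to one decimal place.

122.2 dB

SNR ≈ 6.02·N + 1.76 dB = 6.02·20 + 1.76 = 122.16 dB.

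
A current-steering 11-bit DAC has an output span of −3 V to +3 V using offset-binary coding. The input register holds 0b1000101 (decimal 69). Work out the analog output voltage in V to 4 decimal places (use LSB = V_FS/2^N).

-2.7979 V

LSB = 6 V / 2^11 = 2.930 mV.
Code 0b1000101 = 69 decimal.
V_out = (−3) + 69 × 0.00292969 V = -2.79785 V.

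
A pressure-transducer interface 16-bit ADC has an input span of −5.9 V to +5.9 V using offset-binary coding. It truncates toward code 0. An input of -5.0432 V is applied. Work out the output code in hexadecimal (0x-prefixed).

Full-scale span = 11.8 V; LSB = 11.8/2^16 = 180.05 µV.
(-5.0432 − (−5.9)) / 0.000180054 = 4758.580 LSBs.
Floor → code 4758.
In hexadecimal (0x-prefixed): 0x1296.

code 0x1296 (decimal 4758)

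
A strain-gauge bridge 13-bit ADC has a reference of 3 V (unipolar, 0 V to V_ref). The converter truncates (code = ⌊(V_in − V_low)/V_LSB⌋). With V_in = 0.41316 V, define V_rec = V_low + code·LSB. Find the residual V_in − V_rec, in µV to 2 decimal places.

LSB = 3/2^13 = 366.21 µV.
Scaled input = 1128.2022 LSBs, so code = 1128.
Code 1128 maps back to 0 + 1128×0.000366211 V = 0.41308594 V.
Difference: 7.40625e-05 V → 74.06 µV.

74.06 µV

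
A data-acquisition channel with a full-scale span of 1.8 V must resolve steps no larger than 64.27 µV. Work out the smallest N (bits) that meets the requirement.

Number of steps required ≥ 1.8 V / 64.27 µV = 28006.85.
Need 2^N ≥ 28006.85; 2^14 = 16384, 2^15 = 32768.
Minimum N = 15.

15 bits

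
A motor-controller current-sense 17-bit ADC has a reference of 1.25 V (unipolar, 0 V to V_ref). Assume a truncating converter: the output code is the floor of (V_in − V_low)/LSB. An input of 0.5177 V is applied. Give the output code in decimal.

LSB = 1.25 V / 131072 = 9.54 µV.
(0.5177 − 0) / 9.53674e-06 = 54284.780 LSBs.
⌊·⌋(54284.780) = 54284.

code 54284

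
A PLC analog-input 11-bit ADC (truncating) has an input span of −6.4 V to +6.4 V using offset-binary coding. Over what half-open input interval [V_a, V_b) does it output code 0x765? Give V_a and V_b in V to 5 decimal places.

[5.43125 V, 5.43750 V)

LSB = 12.8/2^11 = 6.250 mV.
Code 0x765 = 1893 decimal.
V_a = V_low + 1893·LSB = 5.43125 V; V_b = V_low + 1894·LSB = 5.4375 V.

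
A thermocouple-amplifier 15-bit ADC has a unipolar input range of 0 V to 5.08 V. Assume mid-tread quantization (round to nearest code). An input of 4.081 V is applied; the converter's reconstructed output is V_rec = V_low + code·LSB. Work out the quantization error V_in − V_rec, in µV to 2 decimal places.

Step size: 5.08 V ÷ 2^15 = 155.03 µV.
(V_in − V_low)/LSB = (4.081 − 0)/0.000155029 = 26324.0567 → code 26324 (round).
V_rec = 0 + 26324·0.000155029 = 4.0809912 V.
Error = 4.081 − 4.0809912 = 8.78906e-06 V = 8.79 µV.

8.79 µV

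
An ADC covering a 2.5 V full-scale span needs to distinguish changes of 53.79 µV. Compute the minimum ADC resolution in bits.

16 bits

Number of steps required ≥ 2.5 V / 53.79 µV = 46477.04.
Need 2^N ≥ 46477.04; 2^15 = 32768, 2^16 = 65536.
Minimum N = 16.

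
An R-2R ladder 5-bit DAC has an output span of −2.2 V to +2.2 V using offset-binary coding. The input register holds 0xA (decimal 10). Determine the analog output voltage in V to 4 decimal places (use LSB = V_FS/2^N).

-0.8250 V

LSB = 4.4 V / 2^5 = 137.500 mV.
Code 0xA = 10 decimal.
V_out = (−2.2) + 10 × 0.1375 V = -0.825 V.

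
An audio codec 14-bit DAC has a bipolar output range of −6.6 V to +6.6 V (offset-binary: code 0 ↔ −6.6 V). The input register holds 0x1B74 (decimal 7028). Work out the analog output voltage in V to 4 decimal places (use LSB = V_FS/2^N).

-0.9378 V

LSB = 13.2 V / 2^14 = 0.806 mV.
Code 0x1B74 = 7028 decimal.
V_out = (−6.6) + 7028 × 0.000805664 V = -0.937793 V.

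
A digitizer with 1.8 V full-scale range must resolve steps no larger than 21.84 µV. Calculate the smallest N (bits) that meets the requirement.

17 bits

Number of steps required ≥ 1.8 V / 21.84 µV = 82417.58.
Need 2^N ≥ 82417.58; 2^16 = 65536, 2^17 = 131072.
Minimum N = 17.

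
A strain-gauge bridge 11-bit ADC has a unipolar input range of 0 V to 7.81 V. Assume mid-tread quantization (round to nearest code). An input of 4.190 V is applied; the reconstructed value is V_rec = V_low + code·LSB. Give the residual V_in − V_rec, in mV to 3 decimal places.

Step size: 7.81 V ÷ 2^11 = 3.813 mV.
(V_in − V_low)/LSB = (4.190 − 0)/0.00381348 = 1098.7350 → code 1099 (round).
V_rec = 0 + 1099·0.00381348 = 4.1910107 V.
V_in − V_rec = -0.00101074 V = -1.011 mV.

-1.011 mV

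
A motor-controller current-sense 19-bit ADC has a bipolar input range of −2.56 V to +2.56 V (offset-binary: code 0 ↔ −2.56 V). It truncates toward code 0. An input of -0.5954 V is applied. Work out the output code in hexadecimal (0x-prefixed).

code 0x311D7 (decimal 201175)

Full-scale span = 5.12 V; LSB = 5.12/2^19 = 9.77 µV.
(-0.5954 − (−2.56)) / 9.76563e-06 = 201175.040 LSBs.
Floor → code 201175.
In hexadecimal (0x-prefixed): 0x311D7.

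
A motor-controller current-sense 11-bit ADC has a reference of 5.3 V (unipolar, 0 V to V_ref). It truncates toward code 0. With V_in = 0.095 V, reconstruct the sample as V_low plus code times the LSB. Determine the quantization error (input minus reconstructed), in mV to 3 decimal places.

LSB = 5.3/2^11 = 2.588 mV.
(V_in − V_low)/LSB = (0.095 − 0)/0.00258789 = 36.7094 → code 36 (floor).
Reconstructed: 0.093164063 V.
V_in − V_rec = 0.00183594 V = 1.836 mV.

1.836 mV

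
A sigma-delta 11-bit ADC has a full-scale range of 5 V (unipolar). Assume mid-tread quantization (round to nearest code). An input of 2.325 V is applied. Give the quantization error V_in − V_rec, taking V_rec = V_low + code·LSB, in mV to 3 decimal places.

Step size: 5 V ÷ 2^11 = 2.441 mV.
(V_in − V_low)/LSB = (2.325 − 0)/0.00244141 = 952.3200 → code 952 (round).
Code 952 maps back to 0 + 952×0.00244141 V = 2.3242188 V.
Error = 2.325 − 2.3242188 = 0.00078125 V = 0.781 mV.

0.781 mV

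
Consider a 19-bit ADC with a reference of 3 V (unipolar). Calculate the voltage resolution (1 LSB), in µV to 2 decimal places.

Full-scale span = 3 V.
LSB = 3 / 2^19 = 3 / 524288 = 5.72205e-06 V = 5.72 µV.

5.72 µV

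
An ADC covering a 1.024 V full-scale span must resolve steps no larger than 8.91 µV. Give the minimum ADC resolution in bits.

17 bits

Number of steps required ≥ 1.024 V / 8.91 µV = 114927.05.
Need 2^N ≥ 114927.05; 2^16 = 65536, 2^17 = 131072.
Minimum N = 17.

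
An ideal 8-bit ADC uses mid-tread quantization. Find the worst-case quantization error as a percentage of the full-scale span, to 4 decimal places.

0.1953 %

Rounding → worst-case error = ½ LSB = V_FS/2^9, so 100/512 = 0.195312 % of full scale.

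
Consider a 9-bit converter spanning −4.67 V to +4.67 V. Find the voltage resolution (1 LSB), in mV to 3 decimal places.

18.242 mV

Full-scale span = 9.34 V.
LSB = 9.34 / 2^9 = 9.34 / 512 = 0.0182422 V = 18.242 mV.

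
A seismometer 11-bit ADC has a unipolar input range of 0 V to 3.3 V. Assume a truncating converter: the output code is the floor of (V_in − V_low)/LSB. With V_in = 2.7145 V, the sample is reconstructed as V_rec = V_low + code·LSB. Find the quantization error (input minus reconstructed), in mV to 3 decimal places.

LSB = 3.3/2^11 = 1.611 mV.
(V_in − V_low)/LSB = (2.7145 − 0)/0.00161133 = 1684.6352 → code 1684 (floor).
Reconstructed: 2.7134766 V.
V_in − V_rec = 0.00102344 V = 1.023 mV.

1.023 mV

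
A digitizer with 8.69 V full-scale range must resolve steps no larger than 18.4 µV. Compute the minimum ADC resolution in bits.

Number of steps required ≥ 8.69 V / 18.4 µV = 472282.61.
Need 2^N ≥ 472282.61; 2^18 = 262144, 2^19 = 524288.
Minimum N = 19.

19 bits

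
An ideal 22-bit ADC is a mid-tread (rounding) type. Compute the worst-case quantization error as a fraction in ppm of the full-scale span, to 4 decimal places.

0.1192 ppm

Rounding → worst-case error = ½ LSB = V_FS/2^23, so 1e+06/8388608 = 0.119209 ppm of full scale.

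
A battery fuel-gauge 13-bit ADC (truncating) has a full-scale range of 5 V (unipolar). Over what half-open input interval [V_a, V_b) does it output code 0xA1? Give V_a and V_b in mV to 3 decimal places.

[98.267 mV, 98.877 mV)

LSB = 5/2^13 = 0.610 mV.
Code 0xA1 = 161 decimal.
V_a = V_low + 161·LSB = 0.0982666 V; V_b = V_low + 162·LSB = 0.098877 V.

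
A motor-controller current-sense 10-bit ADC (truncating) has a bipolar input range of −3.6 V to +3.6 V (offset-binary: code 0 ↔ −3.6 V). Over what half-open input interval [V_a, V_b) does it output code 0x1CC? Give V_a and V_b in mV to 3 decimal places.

LSB = 7.2/2^10 = 7.031 mV.
Code 0x1CC = 460 decimal.
V_a = V_low + 460·LSB = -0.365625 V; V_b = V_low + 461·LSB = -0.358594 V.

[-365.625 mV, -358.594 mV)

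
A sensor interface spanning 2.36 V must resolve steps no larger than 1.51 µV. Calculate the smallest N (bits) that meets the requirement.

21 bits

Number of steps required ≥ 2.36 V / 1.51 µV = 1562913.91.
Need 2^N ≥ 1562913.91; 2^20 = 1048576, 2^21 = 2097152.
Minimum N = 21.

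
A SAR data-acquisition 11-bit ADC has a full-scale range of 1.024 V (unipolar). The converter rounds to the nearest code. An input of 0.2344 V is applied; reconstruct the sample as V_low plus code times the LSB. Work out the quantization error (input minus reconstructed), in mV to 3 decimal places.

One LSB is 1.024 V / 2048 = 0.500 mV.
(0.2344 − 0)/0.0005 = 468.8000; round gives code 469.
Reconstructed: 0.2345 V.
V_in − V_rec = -0.0001 V = -0.100 mV.

-0.100 mV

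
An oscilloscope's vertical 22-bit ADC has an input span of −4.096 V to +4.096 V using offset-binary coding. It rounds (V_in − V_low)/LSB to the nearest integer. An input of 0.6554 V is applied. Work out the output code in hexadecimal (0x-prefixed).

LSB = 8.192 V / 4194304 = 1.95 µV.
(0.6554 − (−4.096)) / 1.95313e-06 = 2432716.800 LSBs.
So the output code is 2432717.
In hexadecimal (0x-prefixed): 0x251ECD.

code 0x251ECD (decimal 2432717)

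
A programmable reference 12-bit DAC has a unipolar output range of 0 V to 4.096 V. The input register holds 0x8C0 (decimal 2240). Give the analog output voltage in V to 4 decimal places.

2.2400 V

LSB = 4.096 V / 2^12 = 1.000 mV.
Code 0x8C0 = 2240 decimal.
V_out = 0 + 2240 × 0.001 V = 2.24 V.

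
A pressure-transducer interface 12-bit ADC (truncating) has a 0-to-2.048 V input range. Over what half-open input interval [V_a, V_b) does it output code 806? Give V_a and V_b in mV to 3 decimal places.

[403.000 mV, 403.500 mV)

LSB = 2.048/2^12 = 0.500 mV.
V_a = V_low + 806·LSB = 0.403 V; V_b = V_low + 807·LSB = 0.4035 V.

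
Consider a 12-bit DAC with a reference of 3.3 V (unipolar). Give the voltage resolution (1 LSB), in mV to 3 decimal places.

0.806 mV

Full-scale span = 3.3 V.
LSB = 3.3 / 2^12 = 3.3 / 4096 = 0.000805664 V = 0.806 mV.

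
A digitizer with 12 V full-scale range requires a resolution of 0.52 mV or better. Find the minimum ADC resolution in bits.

Number of steps required ≥ 12 V / 0.52 mV = 23076.92.
Need 2^N ≥ 23076.92; 2^14 = 16384, 2^15 = 32768.
Minimum N = 15.

15 bits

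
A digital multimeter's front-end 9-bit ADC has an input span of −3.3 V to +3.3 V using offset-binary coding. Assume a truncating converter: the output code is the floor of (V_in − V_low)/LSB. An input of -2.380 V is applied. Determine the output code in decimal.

With 512 levels over 6.6 V, one step is 12.891 mV.
(V_in − V_low)/LSB = (-2.380 − (−3.3)) / 0.0128906 = 71.370.
⌊·⌋(71.370) = 71.

code 71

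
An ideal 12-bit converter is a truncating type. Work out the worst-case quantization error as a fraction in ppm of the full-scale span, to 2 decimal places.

Truncating → worst-case error = 1 LSB = V_FS/2^12, so 1e+06/4096 = 244.141 ppm of full scale.

244.14 ppm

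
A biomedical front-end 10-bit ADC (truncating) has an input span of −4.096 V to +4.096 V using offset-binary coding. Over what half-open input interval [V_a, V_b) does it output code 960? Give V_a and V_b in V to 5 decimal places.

[3.58400 V, 3.59200 V)

LSB = 8.192/2^10 = 8.000 mV.
V_a = V_low + 960·LSB = 3.584 V; V_b = V_low + 961·LSB = 3.592 V.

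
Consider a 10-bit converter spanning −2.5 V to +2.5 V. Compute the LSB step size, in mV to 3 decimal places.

Full-scale span = 5 V.
LSB = 5 / 2^10 = 5 / 1024 = 0.00488281 V = 4.883 mV.

4.883 mV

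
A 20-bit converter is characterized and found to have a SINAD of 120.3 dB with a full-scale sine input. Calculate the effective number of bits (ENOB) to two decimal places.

19.69 bits

ENOB = (SINAD − 1.76) / 6.02 = (120.3 − 1.76)/6.02 = 19.691.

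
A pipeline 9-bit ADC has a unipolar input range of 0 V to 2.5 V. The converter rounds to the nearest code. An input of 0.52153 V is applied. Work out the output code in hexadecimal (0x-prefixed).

With 512 levels over 2.5 V, one step is 4.883 mV.
(0.52153 − 0) / 0.00488281 = 106.809 LSBs.
Round → code 107.
In hexadecimal (0x-prefixed): 0x6B.

code 0x6B (decimal 107)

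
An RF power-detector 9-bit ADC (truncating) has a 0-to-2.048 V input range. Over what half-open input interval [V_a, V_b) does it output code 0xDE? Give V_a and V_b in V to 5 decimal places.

LSB = 2.048/2^9 = 4.000 mV.
Code 0xDE = 222 decimal.
V_a = V_low + 222·LSB = 0.888 V; V_b = V_low + 223·LSB = 0.892 V.

[0.88800 V, 0.89200 V)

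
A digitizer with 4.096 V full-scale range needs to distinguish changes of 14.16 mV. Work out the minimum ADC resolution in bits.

Number of steps required ≥ 4.096 V / 14.16 mV = 289.27.
Need 2^N ≥ 289.27; 2^8 = 256, 2^9 = 512.
Minimum N = 9.

9 bits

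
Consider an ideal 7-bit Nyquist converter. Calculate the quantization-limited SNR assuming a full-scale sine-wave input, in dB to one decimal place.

43.9 dB

SNR ≈ 6.02·N + 1.76 dB = 6.02·7 + 1.76 = 43.90 dB.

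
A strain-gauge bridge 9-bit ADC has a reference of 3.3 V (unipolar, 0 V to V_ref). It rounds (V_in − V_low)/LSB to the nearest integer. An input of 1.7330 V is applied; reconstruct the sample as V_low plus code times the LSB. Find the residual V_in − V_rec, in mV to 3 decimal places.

-0.789 mV

Step size: 3.3 V ÷ 2^9 = 6.445 mV.
(V_in − V_low)/LSB = (1.7330 − 0)/0.00644531 = 268.8776 → code 269 (round).
Reconstructed: 1.7337891 V.
Difference: -0.000789063 V → -0.789 mV.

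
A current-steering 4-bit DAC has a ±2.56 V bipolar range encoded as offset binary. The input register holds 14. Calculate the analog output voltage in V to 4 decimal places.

LSB = 5.12 V / 2^4 = 320.000 mV.
V_out = (−2.56) + 14 × 0.32 V = 1.92 V.

1.9200 V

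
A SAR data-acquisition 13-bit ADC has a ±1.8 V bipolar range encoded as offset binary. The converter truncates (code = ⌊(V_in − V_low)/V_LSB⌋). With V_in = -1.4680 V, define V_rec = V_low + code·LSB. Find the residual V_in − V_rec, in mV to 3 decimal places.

0.213 mV

One LSB is 3.6 V / 8192 = 439.45 µV.
(V_in − V_low)/LSB = (-1.4680 − (−1.8))/0.000439453 = 755.4844 → code 755 (floor).
Code 755 maps back to (−1.8) + 755×0.000439453 V = -1.4682129 V.
Difference: 0.000212891 V → 0.213 mV.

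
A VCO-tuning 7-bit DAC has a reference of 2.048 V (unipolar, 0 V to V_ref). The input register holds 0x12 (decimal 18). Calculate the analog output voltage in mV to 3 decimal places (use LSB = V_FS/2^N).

LSB = 2.048 V / 2^7 = 16.000 mV.
Code 0x12 = 18 decimal.
V_out = 0 + 18 × 0.016 V = 0.288 V.
= 288.000 mV.

288.000 mV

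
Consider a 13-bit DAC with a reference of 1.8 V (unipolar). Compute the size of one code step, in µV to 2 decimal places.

Full-scale span = 1.8 V.
LSB = 1.8 / 2^13 = 1.8 / 8192 = 0.000219727 V = 219.73 µV.

219.73 µV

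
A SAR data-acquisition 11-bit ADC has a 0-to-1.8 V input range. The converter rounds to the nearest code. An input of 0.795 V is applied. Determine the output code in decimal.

LSB = 1.8 V / 2048 = 0.879 mV.
Input sits at 904.533 steps above V_low.
Round → code 905.

code 905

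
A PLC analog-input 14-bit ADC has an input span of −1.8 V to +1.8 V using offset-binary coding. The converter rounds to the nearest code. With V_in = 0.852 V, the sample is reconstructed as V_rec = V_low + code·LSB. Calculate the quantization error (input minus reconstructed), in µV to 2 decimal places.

Step size: 3.6 V ÷ 2^14 = 219.73 µV.
(0.852 − (−1.8))/0.000219727 = 12069.5467; round gives code 12070.
V_rec = (−1.8) + 12070·0.000219727 = 0.85209961 V.
V_in − V_rec = -9.96094e-05 V = -99.61 µV.

-99.61 µV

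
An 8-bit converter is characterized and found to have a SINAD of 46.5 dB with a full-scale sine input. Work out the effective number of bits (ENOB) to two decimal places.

7.43 bits

ENOB = (SINAD − 1.76) / 6.02 = (46.5 − 1.76)/6.02 = 7.432.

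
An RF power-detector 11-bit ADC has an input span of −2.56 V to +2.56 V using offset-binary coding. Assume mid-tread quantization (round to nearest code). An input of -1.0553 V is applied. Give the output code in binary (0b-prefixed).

With 2048 levels over 5.12 V, one step is 2.500 mV.
(V_in − V_low)/LSB = (-1.0553 − (−2.56)) / 0.0025 = 601.880.
round(601.880) = 602.
In binary (0b-prefixed): 0b1001011010.

code 0b1001011010 (decimal 602)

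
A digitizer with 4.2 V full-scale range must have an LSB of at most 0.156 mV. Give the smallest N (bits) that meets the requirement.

Number of steps required ≥ 4.2 V / 0.156 mV = 26923.08.
Need 2^N ≥ 26923.08; 2^14 = 16384, 2^15 = 32768.
Minimum N = 15.

15 bits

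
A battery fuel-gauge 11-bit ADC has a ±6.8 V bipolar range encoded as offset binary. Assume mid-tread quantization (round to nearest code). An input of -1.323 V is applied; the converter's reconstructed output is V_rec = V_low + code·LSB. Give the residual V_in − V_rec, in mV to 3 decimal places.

Step size: 13.6 V ÷ 2^11 = 6.641 mV.
(-1.323 − (−6.8))/0.00664062 = 824.7718; round gives code 825.
Reconstructed: -1.3214844 V.
Difference: -0.00151563 V → -1.516 mV.

-1.516 mV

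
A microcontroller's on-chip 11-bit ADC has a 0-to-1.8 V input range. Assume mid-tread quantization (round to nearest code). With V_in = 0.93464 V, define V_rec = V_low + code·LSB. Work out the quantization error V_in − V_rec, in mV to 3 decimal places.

LSB = 1.8/2^11 = 0.879 mV.
Scaled input = 1063.4126 LSBs, so code = 1063.
Reconstructed: 0.93427734 V.
V_in − V_rec = 0.000362656 V = 0.363 mV.

0.363 mV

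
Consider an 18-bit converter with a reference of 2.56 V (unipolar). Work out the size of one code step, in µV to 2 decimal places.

9.77 µV

Full-scale span = 2.56 V.
LSB = 2.56 / 2^18 = 2.56 / 262144 = 9.76563e-06 V = 9.77 µV.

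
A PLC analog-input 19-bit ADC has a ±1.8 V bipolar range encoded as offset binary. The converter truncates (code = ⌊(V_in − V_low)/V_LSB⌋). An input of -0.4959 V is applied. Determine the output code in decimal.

With 524288 levels over 3.6 V, one step is 6.87 µV.
Input sits at 189923.328 steps above V_low.
Floor → code 189923.

code 189923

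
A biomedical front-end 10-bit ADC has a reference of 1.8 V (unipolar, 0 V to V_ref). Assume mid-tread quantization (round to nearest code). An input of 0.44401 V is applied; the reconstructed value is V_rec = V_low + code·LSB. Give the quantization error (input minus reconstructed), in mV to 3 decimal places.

-0.717 mV

One LSB is 1.8 V / 1024 = 1.758 mV.
Scaled input = 252.5924 LSBs, so code = 253.
Code 253 maps back to 0 + 253×0.00175781 V = 0.44472656 V.
V_in − V_rec = -0.000716562 V = -0.717 mV.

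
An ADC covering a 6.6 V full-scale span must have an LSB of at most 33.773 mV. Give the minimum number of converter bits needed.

Number of steps required ≥ 6.6 V / 33.773 mV = 195.42.
Need 2^N ≥ 195.42; 2^7 = 128, 2^8 = 256.
Minimum N = 8.

8 bits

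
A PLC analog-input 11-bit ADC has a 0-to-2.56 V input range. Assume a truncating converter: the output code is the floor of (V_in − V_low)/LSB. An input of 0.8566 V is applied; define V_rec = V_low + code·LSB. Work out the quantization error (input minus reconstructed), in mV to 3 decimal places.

LSB = 2.56/2^11 = 1.250 mV.
Scaled input = 685.2800 LSBs, so code = 685.
Reconstructed: 0.85625 V.
Error = 0.8566 − 0.85625 = 0.00035 V = 0.350 mV.

0.350 mV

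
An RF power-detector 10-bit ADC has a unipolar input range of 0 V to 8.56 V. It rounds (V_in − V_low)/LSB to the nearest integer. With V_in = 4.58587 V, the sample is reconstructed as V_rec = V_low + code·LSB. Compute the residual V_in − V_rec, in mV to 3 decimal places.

-3.427 mV

One LSB is 8.56 V / 1024 = 8.359 mV.
(V_in − V_low)/LSB = (4.58587 − 0)/0.00835938 = 548.5901 → code 549 (round).
V_rec = 0 + 549·0.00835938 = 4.5892969 V.
Error = 4.58587 − 4.5892969 = -0.00342687 V = -3.427 mV.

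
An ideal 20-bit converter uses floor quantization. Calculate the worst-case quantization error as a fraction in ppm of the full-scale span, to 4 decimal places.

0.9537 ppm

Truncating → worst-case error = 1 LSB = V_FS/2^20, so 1e+06/1048576 = 0.953674 ppm of full scale.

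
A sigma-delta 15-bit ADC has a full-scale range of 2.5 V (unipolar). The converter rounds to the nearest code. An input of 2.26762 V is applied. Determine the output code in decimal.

code 29722

Full-scale span = 2.5 V; LSB = 2.5/2^15 = 76.29 µV.
(2.26762 − 0) / 7.62939e-05 = 29722.149 LSBs.
Round → code 29722.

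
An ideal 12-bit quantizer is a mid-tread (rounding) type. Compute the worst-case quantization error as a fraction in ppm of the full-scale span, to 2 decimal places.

Rounding → worst-case error = ½ LSB = V_FS/2^13, so 1e+06/8192 = 122.07 ppm of full scale.

122.07 ppm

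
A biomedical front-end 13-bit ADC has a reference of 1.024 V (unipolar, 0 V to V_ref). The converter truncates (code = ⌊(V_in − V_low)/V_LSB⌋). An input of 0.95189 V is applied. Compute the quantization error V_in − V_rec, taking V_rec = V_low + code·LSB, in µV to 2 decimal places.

Step size: 1.024 V ÷ 2^13 = 125.00 µV.
(0.95189 − 0)/0.000125 = 7615.1200; ⌊·⌋ gives code 7615.
Code 7615 maps back to 0 + 7615×0.000125 V = 0.951875 V.
Difference: 1.5e-05 V → 15.00 µV.

15.00 µV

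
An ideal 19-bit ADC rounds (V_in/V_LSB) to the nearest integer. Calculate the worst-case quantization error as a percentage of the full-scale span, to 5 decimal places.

0.00010 %

Rounding → worst-case error = ½ LSB = V_FS/2^20, so 100/1048576 = 9.53674e-05 % of full scale.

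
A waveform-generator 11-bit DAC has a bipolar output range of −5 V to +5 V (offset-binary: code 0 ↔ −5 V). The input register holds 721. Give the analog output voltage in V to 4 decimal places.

-1.4795 V

LSB = 10 V / 2^11 = 4.883 mV.
V_out = (−5) + 721 × 0.00488281 V = -1.47949 V.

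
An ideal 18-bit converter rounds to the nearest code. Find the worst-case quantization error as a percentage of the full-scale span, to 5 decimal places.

Rounding → worst-case error = ½ LSB = V_FS/2^19, so 100/524288 = 0.000190735 % of full scale.

0.00019 %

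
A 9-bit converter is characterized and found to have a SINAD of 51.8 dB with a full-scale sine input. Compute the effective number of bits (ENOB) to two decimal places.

8.31 bits

ENOB = (SINAD − 1.76) / 6.02 = (51.8 − 1.76)/6.02 = 8.312.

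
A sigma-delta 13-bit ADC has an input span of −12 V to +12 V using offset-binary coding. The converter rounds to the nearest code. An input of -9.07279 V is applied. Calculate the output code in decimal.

With 8192 levels over 24 V, one step is 2.930 mV.
(V_in − V_low)/LSB = (-9.07279 − (−12)) / 0.00292969 = 999.154.
round(999.154) = 999.

code 999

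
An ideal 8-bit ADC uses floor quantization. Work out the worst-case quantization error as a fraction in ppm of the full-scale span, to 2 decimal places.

Truncating → worst-case error = 1 LSB = V_FS/2^8, so 1e+06/256 = 3906.25 ppm of full scale.

3906.25 ppm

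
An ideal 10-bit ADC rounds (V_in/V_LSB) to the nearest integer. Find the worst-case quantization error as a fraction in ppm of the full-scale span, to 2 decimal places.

488.28 ppm

Rounding → worst-case error = ½ LSB = V_FS/2^11, so 1e+06/2048 = 488.281 ppm of full scale.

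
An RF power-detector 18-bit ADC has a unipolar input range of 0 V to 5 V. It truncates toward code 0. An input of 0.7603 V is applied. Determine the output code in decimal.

LSB = 5 V / 262144 = 19.07 µV.
(0.7603 − 0) / 1.90735e-05 = 39861.617 LSBs.
So the output code is 39861.

code 39861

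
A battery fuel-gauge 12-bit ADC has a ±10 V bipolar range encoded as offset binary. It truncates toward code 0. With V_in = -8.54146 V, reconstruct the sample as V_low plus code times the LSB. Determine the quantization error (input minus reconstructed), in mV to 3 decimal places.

3.462 mV

Step size: 20 V ÷ 2^12 = 4.883 mV.
(-8.54146 − (−10))/0.00488281 = 298.7090; ⌊·⌋ gives code 298.
V_rec = (−10) + 298·0.00488281 = -8.5449219 V.
Difference: 0.00346188 V → 3.462 mV.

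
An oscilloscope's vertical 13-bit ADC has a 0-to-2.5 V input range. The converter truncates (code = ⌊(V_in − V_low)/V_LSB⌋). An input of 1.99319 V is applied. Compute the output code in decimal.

code 6531

LSB = 2.5 V / 8192 = 305.18 µV.
(1.99319 − 0) / 0.000305176 = 6531.285 LSBs.
Floor → code 6531.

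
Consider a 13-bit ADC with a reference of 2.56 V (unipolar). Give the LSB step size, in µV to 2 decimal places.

Full-scale span = 2.56 V.
LSB = 2.56 / 2^13 = 2.56 / 8192 = 0.0003125 V = 312.50 µV.

312.50 µV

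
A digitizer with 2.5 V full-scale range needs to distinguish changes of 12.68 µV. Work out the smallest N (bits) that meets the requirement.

18 bits

Number of steps required ≥ 2.5 V / 12.68 µV = 197160.88.
Need 2^N ≥ 197160.88; 2^17 = 131072, 2^18 = 262144.
Minimum N = 18.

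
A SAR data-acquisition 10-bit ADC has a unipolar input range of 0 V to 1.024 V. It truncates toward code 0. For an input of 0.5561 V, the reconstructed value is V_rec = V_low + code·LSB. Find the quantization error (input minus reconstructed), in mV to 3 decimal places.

Step size: 1.024 V ÷ 2^10 = 1.000 mV.
(0.5561 − 0)/0.001 = 556.1000; ⌊·⌋ gives code 556.
V_rec = 0 + 556·0.001 = 0.556 V.
V_in − V_rec = 0.0001 V = 0.100 mV.

0.100 mV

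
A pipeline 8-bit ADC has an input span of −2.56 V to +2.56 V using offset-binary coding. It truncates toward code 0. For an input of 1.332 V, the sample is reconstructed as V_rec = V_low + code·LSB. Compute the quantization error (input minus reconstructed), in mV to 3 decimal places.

12.000 mV

Step size: 5.12 V ÷ 2^8 = 20.000 mV.
(V_in − V_low)/LSB = (1.332 − (−2.56))/0.02 = 194.6000 → code 194 (floor).
Reconstructed: 1.32 V.
V_in − V_rec = 0.012 V = 12.000 mV.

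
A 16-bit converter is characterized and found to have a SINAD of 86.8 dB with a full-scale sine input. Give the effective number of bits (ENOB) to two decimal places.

ENOB = (SINAD − 1.76) / 6.02 = (86.8 − 1.76)/6.02 = 14.126.

14.13 bits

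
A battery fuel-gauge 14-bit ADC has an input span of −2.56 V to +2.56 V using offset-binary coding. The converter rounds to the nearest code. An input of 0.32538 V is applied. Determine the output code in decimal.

Full-scale span = 5.12 V; LSB = 5.12/2^14 = 312.50 µV.
(V_in − V_low)/LSB = (0.32538 − (−2.56)) / 0.0003125 = 9233.216.
round(9233.216) = 9233.

code 9233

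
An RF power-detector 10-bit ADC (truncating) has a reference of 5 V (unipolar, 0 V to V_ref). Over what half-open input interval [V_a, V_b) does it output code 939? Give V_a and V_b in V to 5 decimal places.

LSB = 5/2^10 = 4.883 mV.
V_a = V_low + 939·LSB = 4.58496 V; V_b = V_low + 940·LSB = 4.58984 V.

[4.58496 V, 4.58984 V)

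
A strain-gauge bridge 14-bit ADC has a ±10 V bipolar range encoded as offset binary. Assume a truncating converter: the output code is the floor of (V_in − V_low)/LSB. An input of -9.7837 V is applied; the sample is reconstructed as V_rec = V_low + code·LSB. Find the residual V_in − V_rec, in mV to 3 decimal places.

0.236 mV

LSB = 20/2^14 = 1.221 mV.
Scaled input = 177.1930 LSBs, so code = 177.
Reconstructed: -9.7839355 V.
V_in − V_rec = 0.000235547 V = 0.236 mV.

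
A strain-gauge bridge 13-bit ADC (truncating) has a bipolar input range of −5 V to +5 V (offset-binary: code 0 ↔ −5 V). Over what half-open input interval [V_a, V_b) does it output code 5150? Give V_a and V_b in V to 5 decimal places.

[1.28662 V, 1.28784 V)

LSB = 10/2^13 = 1.221 mV.
V_a = V_low + 5150·LSB = 1.28662 V; V_b = V_low + 5151·LSB = 1.28784 V.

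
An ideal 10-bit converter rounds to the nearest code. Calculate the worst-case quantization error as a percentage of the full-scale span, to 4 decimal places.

0.0488 %

Rounding → worst-case error = ½ LSB = V_FS/2^11, so 100/2048 = 0.0488281 % of full scale.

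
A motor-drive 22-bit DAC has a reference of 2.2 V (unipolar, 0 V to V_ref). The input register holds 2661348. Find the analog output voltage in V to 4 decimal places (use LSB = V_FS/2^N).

LSB = 2.2 V / 2^22 = 0.52 µV.
V_out = 0 + 2661348 × 5.24521e-07 V = 1.39593 V.

1.3959 V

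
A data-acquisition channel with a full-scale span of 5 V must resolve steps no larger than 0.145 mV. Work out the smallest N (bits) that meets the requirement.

Number of steps required ≥ 5 V / 0.145 mV = 34482.76.
Need 2^N ≥ 34482.76; 2^15 = 32768, 2^16 = 65536.
Minimum N = 16.

16 bits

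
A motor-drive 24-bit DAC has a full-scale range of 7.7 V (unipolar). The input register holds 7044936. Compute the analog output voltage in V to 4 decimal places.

3.2333 V

LSB = 7.7 V / 2^24 = 0.46 µV.
V_out = 0 + 7044936 × 4.58956e-07 V = 3.23331 V.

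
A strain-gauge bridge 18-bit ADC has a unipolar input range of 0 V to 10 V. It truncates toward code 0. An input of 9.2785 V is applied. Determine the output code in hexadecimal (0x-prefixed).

code 0x3B61E (decimal 243230)

With 262144 levels over 10 V, one step is 38.15 µV.
(V_in − V_low)/LSB = (9.2785 − 0) / 3.8147e-05 = 243230.310.
⌊·⌋(243230.310) = 243230.
In hexadecimal (0x-prefixed): 0x3B61E.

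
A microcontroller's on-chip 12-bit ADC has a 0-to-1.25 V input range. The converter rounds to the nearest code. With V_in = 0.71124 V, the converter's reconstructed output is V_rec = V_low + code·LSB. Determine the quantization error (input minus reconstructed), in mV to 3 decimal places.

-0.125 mV

LSB = 1.25/2^12 = 305.18 µV.
(0.71124 − 0)/0.000305176 = 2330.5912; round gives code 2331.
Code 2331 maps back to 0 + 2331×0.000305176 V = 0.71136475 V.
Difference: -0.000124746 V → -0.125 mV.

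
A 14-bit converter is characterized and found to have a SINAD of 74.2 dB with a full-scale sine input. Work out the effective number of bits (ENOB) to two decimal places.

ENOB = (SINAD − 1.76) / 6.02 = (74.2 − 1.76)/6.02 = 12.033.

12.03 bits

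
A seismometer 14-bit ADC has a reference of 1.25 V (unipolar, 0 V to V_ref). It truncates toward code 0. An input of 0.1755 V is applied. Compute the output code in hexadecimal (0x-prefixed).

code 0x8FC (decimal 2300)

Full-scale span = 1.25 V; LSB = 1.25/2^14 = 76.29 µV.
Input sits at 2300.314 steps above V_low.
⌊·⌋(2300.314) = 2300.
In hexadecimal (0x-prefixed): 0x8FC.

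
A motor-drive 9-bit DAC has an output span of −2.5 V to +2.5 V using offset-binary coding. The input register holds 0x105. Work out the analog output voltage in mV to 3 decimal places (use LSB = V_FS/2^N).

48.828 mV

LSB = 5 V / 2^9 = 9.766 mV.
Code 0x105 = 261 decimal.
V_out = (−2.5) + 261 × 0.00976562 V = 0.0488281 V.
= 48.828 mV.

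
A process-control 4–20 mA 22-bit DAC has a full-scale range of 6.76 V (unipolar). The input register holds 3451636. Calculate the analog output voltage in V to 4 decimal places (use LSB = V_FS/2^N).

LSB = 6.76 V / 2^22 = 1.61 µV.
V_out = 0 + 3451636 × 1.61171e-06 V = 5.56303 V.

5.5630 V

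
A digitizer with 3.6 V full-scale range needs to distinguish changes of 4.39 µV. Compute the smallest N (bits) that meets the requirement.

Number of steps required ≥ 3.6 V / 4.39 µV = 820045.56.
Need 2^N ≥ 820045.56; 2^19 = 524288, 2^20 = 1048576.
Minimum N = 20.

20 bits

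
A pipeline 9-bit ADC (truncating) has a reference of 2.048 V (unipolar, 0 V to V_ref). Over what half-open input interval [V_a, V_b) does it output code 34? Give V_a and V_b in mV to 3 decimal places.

[136.000 mV, 140.000 mV)

LSB = 2.048/2^9 = 4.000 mV.
V_a = V_low + 34·LSB = 0.136 V; V_b = V_low + 35·LSB = 0.14 V.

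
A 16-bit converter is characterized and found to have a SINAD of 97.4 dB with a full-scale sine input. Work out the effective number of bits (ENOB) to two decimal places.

15.89 bits

ENOB = (SINAD − 1.76) / 6.02 = (97.4 − 1.76)/6.02 = 15.887.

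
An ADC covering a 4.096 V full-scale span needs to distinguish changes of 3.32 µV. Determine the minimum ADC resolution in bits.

21 bits

Number of steps required ≥ 4.096 V / 3.32 µV = 1233734.94.
Need 2^N ≥ 1233734.94; 2^20 = 1048576, 2^21 = 2097152.
Minimum N = 21.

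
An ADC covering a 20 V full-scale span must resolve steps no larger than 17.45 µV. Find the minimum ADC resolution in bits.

Number of steps required ≥ 20 V / 17.45 µV = 1146131.81.
Need 2^N ≥ 1146131.81; 2^20 = 1048576, 2^21 = 2097152.
Minimum N = 21.

21 bits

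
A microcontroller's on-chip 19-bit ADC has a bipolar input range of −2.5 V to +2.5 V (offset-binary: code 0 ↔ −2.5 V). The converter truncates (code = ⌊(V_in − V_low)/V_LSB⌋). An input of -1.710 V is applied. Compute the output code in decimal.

With 524288 levels over 5 V, one step is 9.54 µV.
(V_in − V_low)/LSB = (-1.710 − (−2.5)) / 9.53674e-06 = 82837.504.
Floor → code 82837.

code 82837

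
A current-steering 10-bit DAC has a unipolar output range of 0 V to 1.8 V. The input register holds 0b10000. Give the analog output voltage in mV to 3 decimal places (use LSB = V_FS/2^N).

28.125 mV

LSB = 1.8 V / 2^10 = 1.758 mV.
Code 0b10000 = 16 decimal.
V_out = 0 + 16 × 0.00175781 V = 0.028125 V.
= 28.125 mV.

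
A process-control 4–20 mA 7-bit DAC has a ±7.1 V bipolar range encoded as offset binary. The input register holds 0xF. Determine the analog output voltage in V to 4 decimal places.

-5.4359 V

LSB = 14.2 V / 2^7 = 110.938 mV.
Code 0xF = 15 decimal.
V_out = (−7.1) + 15 × 0.110937 V = -5.43594 V.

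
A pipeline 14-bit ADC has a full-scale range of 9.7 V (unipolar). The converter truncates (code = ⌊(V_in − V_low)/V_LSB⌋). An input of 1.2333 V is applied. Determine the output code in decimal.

code 2083

LSB = 9.7 V / 16384 = 0.592 mV.
(1.2333 − 0) / 0.000592041 = 2083.133 LSBs.
So the output code is 2083.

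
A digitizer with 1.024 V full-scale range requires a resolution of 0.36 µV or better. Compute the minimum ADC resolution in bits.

Number of steps required ≥ 1.024 V / 0.36 µV = 2844444.44.
Need 2^N ≥ 2844444.44; 2^21 = 2097152, 2^22 = 4194304.
Minimum N = 22.

22 bits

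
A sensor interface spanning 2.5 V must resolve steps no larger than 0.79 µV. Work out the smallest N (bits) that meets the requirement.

Number of steps required ≥ 2.5 V / 0.79 µV = 3164556.96.
Need 2^N ≥ 3164556.96; 2^21 = 2097152, 2^22 = 4194304.
Minimum N = 22.

22 bits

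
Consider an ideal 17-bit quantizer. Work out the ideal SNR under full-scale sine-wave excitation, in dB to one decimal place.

104.1 dB

SNR ≈ 6.02·N + 1.76 dB = 6.02·17 + 1.76 = 104.10 dB.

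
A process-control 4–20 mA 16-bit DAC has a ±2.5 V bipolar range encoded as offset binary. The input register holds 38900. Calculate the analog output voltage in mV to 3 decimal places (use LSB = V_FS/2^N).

LSB = 5 V / 2^16 = 76.29 µV.
V_out = (−2.5) + 38900 × 7.62939e-05 V = 0.467834 V.
= 467.834 mV.

467.834 mV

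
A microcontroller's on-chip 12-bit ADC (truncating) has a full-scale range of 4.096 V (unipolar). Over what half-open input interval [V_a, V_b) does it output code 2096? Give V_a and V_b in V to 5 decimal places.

LSB = 4.096/2^12 = 1.000 mV.
V_a = V_low + 2096·LSB = 2.096 V; V_b = V_low + 2097·LSB = 2.097 V.

[2.09600 V, 2.09700 V)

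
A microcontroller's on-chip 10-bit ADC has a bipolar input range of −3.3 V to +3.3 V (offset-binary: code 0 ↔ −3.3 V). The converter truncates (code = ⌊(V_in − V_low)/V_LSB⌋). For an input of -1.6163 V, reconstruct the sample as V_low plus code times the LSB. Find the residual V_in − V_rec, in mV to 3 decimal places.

Step size: 6.6 V ÷ 2^10 = 6.445 mV.
(-1.6163 − (−3.3))/0.00644531 = 261.2286; ⌊·⌋ gives code 261.
V_rec = (−3.3) + 261·0.00644531 = -1.6177734 V.
Difference: 0.00147344 V → 1.473 mV.

1.473 mV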